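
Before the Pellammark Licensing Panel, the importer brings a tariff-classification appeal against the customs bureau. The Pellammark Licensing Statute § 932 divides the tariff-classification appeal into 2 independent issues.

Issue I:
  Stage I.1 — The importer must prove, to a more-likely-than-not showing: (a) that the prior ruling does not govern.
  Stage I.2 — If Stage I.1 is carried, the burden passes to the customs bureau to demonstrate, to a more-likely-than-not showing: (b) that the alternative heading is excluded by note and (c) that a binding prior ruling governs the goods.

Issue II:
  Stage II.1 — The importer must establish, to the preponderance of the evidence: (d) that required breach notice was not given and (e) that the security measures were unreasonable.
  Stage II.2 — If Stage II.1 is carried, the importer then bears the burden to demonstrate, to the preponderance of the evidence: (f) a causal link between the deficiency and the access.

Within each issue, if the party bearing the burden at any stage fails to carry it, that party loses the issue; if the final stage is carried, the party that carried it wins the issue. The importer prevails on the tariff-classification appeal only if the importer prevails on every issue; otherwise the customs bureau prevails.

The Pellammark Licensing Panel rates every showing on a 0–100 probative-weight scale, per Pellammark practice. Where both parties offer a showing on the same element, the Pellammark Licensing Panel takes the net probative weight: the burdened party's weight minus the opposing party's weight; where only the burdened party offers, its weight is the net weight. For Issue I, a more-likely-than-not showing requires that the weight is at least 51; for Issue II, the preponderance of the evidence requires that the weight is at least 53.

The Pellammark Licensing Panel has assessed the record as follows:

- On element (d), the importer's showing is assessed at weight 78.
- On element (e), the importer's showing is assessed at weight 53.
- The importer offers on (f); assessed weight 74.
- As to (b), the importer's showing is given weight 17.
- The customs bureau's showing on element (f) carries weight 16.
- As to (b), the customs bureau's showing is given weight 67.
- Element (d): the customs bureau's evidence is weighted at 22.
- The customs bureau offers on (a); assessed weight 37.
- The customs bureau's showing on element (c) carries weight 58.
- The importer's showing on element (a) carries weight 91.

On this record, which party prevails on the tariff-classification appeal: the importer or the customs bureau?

— Issue I —
Stage I.1 — burden on importer; standard: a more-likely-than-not showing (weight is at least 51).
    (a): 91 − 37 = 54 ≥ 51 [met]
  All elements met. The burden passes to the customs bureau.
Stage I.2 — burden on customs bureau; standard: a more-likely-than-not showing (weight is at least 51).
    (b): 67 − 17 = 50 < 51 [not met]
    (c): 58 ≥ 51 [met]
  Stage I.2 not carried; the customs bureau fails its burden.
The analysis ends at Stage I.2; the importer prevails on this issue.
— Issue II —
Stage II.1 (importer, the preponderance of the evidence, weight is at least 53): (d) net 78−22=56 ≥ 53 — meets; (e) 53 ≥ 53 — meets.
  Stage II.1 is satisfied; the importer continues to bear the burden.
Stage II.2 (importer, the preponderance of the evidence, weight is at least 53): (f) net 74−16=58 ≥ 53 — meets.
  All elements met at the final stage.
Every stage carried; the importer prevails on this issue.
Per-issue: Issue I → importer; Issue II → importer. The importer must prevail on every issue; overall, the importer prevails.

importer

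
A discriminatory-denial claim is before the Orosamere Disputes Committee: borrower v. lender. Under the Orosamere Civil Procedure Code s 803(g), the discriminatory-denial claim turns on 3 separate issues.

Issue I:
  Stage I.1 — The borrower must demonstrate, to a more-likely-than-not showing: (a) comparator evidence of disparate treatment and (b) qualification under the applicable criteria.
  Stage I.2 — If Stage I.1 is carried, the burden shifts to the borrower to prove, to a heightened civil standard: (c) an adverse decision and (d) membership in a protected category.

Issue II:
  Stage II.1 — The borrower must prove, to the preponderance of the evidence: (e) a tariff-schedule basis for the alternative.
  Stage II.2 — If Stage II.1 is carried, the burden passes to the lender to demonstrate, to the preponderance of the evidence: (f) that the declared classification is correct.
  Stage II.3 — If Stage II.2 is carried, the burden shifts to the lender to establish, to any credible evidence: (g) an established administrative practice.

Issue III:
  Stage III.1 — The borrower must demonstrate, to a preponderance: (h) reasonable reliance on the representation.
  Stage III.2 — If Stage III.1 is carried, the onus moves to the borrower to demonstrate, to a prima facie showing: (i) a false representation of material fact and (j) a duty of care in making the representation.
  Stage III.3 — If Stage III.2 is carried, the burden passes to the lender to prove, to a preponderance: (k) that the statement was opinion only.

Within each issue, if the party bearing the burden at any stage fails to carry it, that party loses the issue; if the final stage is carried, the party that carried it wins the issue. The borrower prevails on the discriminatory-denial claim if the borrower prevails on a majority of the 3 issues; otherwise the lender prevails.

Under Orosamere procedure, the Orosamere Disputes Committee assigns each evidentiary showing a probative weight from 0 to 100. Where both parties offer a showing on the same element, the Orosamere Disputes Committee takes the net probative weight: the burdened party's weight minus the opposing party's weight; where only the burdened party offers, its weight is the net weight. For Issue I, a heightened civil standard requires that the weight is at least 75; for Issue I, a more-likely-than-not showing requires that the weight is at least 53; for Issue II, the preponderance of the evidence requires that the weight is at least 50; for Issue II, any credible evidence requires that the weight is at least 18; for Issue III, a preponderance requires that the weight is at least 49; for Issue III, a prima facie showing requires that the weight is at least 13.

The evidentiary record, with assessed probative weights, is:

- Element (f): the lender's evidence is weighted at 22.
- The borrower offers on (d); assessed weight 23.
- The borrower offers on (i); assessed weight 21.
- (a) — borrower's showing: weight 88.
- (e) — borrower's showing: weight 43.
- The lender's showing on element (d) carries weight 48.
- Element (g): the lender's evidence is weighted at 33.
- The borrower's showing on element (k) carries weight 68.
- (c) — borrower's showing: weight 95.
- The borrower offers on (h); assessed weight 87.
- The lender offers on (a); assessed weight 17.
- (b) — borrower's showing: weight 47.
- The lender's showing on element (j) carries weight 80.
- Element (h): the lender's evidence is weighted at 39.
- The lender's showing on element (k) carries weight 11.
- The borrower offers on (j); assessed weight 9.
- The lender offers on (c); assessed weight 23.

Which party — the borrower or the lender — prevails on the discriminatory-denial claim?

lender

— Issue I —
Stage I.1 — burden on borrower; standard: a more-likely-than-not showing (weight is at least 53).
    (a): 88 − 17 = 71 ≥ 53 [met]
    (b): 47 < 53 [not met]
  The borrower does not carry Stage I.1.
So the lender prevails on this issue.
— Issue II —
Stage II.1 (borrower, the preponderance of the evidence, weight is at least 50): (e) 43 < 50 — fails.
  Not every element is met, so the borrower fails to carry Stage II.1.
The lender prevails on this issue.
— Issue III —
Stage III.1 (borrower, a preponderance, weight is at least 49): (h) net 87−39=48 < 49 — fails.
  Stage III.1 not carried; the borrower fails its burden.
The analysis ends at Stage III.1; the lender prevails on this issue.
Per-issue: Issue I → lender; Issue II → lender; Issue III → lender. The borrower must prevail on a majority of issues; overall, the lender prevails.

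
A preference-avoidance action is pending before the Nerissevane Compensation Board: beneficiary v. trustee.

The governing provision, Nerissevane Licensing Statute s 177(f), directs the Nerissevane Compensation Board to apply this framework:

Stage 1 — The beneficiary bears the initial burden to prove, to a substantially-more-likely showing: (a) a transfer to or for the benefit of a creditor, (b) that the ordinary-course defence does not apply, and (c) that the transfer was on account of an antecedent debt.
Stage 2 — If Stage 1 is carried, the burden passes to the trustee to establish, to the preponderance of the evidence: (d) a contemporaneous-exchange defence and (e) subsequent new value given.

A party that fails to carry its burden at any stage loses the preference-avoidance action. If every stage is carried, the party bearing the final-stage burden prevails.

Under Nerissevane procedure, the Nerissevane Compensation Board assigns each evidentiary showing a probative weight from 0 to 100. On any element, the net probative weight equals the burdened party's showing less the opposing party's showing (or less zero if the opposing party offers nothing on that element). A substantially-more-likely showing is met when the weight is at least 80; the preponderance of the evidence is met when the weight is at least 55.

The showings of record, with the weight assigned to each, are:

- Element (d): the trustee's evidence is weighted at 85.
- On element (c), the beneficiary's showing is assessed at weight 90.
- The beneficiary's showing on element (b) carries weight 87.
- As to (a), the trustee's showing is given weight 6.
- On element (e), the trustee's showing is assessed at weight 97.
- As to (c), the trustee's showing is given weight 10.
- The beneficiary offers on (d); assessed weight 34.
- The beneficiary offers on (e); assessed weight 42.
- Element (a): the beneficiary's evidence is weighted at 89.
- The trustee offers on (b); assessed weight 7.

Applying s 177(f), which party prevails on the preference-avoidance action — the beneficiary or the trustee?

Stage 1 (beneficiary, a substantially-more-likely showing, weight is at least 80): (a) net 89−6=83 ≥ 80 — meets; (b) net 87−7=80 ≥ 80 — meets; (c) net 90−10=80 ≥ 80 — meets.
  Stage 1 is satisfied; the onus moves to the trustee.
Stage 2 (trustee, the preponderance of the evidence, weight is at least 55): (d) net 85−34=51 < 55 — fails; (e) net 97−42=55 ≥ 55 — meets.
  Not every element is met, so the trustee fails to carry Stage 2.
The analysis ends at Stage 2; the beneficiary prevails.

beneficiary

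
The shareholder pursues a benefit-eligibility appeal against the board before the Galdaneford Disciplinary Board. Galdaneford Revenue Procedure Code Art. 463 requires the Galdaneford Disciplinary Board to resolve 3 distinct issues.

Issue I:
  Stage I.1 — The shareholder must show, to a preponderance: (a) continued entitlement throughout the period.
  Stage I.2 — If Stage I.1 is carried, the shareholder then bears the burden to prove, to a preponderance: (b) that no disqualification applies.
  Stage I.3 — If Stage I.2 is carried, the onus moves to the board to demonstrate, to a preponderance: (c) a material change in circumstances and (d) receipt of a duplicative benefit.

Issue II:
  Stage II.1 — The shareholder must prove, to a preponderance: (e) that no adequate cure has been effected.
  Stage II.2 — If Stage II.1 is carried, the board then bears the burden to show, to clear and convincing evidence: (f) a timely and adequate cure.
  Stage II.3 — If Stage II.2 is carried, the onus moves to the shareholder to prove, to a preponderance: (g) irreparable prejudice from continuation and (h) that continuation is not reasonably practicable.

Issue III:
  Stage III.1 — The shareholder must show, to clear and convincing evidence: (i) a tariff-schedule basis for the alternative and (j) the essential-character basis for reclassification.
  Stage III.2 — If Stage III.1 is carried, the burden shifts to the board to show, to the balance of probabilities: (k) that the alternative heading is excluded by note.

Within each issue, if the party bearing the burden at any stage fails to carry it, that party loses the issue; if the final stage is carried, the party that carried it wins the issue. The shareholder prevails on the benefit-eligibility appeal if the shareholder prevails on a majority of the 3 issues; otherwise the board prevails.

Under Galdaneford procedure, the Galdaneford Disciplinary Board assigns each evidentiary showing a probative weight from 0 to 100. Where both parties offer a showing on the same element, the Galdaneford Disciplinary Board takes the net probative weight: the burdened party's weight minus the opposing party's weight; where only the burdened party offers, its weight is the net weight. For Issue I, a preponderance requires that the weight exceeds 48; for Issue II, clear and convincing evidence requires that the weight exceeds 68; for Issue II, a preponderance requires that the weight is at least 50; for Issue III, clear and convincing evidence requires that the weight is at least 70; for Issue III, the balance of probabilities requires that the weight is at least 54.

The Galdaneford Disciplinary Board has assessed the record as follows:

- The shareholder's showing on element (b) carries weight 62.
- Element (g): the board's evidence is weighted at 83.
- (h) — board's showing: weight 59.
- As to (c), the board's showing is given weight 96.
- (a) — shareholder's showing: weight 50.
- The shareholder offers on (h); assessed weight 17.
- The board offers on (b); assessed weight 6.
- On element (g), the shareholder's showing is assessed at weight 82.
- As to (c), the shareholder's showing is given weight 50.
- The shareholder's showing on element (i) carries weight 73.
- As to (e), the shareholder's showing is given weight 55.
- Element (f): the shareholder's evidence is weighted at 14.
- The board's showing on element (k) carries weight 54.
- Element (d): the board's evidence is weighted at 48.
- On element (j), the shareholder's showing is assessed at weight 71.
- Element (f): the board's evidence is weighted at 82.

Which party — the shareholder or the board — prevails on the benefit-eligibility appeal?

— Issue I —
At Stage I.1 the shareholder must meet a preponderance (weight exceeds 48): on (a) the weight is 50, > 48, so (a) meets the standard.
  Stage I.1 is satisfied; the shareholder continues to bear the burden.
At Stage I.2 the shareholder must meet a preponderance (weight exceeds 48): on (b) the weight is 62 less the opposing 6 gives net 56, which does exceed 48, so (b) meets the standard.
  Stage I.2 is satisfied; the onus moves to the board.
At Stage I.3 the board must meet a preponderance (weight exceeds 48): on (c) the weight is 96 less the opposing 50 gives net 46, which does not exceed 48, so (c) does not meet the standard; on (d) the weight is 48, which does not exceed 48, so (d) does not meet the standard.
  Stage I.3 not carried; the board fails its burden.
The shareholder prevails on this issue.
— Issue II —
Stage II.1 — burden on shareholder; standard: a preponderance (weight is at least 50).
    (e): 55 ≥ 50 [met]
  Stage II.1 is satisfied; the onus moves to the board.
Stage II.2 — burden on board; standard: clear and convincing evidence (weight exceeds 68).
    (f): 82 − 14 = 68 ≤ 68 [not met]
  Not every element is met, so the board fails to carry Stage II.2.
So the shareholder prevails on this issue.
— Issue III —
Stage III.1 — burden on shareholder; standard: clear and convincing evidence (weight is at least 70).
    (i): 73 ≥ 70 [met]
    (j): 71 ≥ 70 [met]
  The shareholder carries Stage III.1; the board now bears the burden.
Stage III.2 — burden on board; standard: the balance of probabilities (weight is at least 54).
    (k): 54 ≥ 54 [met]
  All elements met at the final stage.
Every stage carried; the board prevails on this issue.
Per-issue: Issue I → shareholder; Issue II → shareholder; Issue III → board. The shareholder must prevail on a majority of issues; overall, the shareholder prevails.

shareholder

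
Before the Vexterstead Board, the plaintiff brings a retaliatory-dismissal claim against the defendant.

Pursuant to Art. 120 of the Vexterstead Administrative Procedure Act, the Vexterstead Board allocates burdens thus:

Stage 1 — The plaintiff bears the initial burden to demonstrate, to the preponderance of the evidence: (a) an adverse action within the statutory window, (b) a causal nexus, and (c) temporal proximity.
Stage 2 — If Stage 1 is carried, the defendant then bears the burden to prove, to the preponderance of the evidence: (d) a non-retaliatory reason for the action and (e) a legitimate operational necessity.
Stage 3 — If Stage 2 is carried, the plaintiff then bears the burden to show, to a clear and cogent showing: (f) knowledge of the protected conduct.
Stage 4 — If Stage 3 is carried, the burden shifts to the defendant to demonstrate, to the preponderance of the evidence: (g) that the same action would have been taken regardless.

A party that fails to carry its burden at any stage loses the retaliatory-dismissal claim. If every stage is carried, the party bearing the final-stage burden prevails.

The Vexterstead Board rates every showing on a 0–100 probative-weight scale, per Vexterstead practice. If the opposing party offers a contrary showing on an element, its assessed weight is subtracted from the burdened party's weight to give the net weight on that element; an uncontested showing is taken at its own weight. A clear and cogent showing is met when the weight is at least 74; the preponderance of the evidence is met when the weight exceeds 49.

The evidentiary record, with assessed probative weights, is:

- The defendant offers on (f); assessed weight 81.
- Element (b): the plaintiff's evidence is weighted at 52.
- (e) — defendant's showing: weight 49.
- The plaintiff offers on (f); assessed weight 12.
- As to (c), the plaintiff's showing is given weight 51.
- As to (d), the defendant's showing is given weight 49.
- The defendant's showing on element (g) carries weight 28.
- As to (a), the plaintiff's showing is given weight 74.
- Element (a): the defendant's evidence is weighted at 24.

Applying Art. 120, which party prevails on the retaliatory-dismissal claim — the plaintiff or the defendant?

plaintiff

Stage 1 — burden on plaintiff; standard: the preponderance of the evidence (weight exceeds 49).
    (a): 74 − 24 = 50 > 49 [met]
    (b): 52 > 49 [met]
    (c): 51 > 49 [met]
  All elements met. The burden passes to the defendant.
Stage 2 — burden on defendant; standard: the preponderance of the evidence (weight exceeds 49).
    (d): 49 ≤ 49 [not met]
    (e): 49 ≤ 49 [not met]
  Not every element is met, so the defendant fails to carry Stage 2.
The analysis ends at Stage 2; the plaintiff prevails.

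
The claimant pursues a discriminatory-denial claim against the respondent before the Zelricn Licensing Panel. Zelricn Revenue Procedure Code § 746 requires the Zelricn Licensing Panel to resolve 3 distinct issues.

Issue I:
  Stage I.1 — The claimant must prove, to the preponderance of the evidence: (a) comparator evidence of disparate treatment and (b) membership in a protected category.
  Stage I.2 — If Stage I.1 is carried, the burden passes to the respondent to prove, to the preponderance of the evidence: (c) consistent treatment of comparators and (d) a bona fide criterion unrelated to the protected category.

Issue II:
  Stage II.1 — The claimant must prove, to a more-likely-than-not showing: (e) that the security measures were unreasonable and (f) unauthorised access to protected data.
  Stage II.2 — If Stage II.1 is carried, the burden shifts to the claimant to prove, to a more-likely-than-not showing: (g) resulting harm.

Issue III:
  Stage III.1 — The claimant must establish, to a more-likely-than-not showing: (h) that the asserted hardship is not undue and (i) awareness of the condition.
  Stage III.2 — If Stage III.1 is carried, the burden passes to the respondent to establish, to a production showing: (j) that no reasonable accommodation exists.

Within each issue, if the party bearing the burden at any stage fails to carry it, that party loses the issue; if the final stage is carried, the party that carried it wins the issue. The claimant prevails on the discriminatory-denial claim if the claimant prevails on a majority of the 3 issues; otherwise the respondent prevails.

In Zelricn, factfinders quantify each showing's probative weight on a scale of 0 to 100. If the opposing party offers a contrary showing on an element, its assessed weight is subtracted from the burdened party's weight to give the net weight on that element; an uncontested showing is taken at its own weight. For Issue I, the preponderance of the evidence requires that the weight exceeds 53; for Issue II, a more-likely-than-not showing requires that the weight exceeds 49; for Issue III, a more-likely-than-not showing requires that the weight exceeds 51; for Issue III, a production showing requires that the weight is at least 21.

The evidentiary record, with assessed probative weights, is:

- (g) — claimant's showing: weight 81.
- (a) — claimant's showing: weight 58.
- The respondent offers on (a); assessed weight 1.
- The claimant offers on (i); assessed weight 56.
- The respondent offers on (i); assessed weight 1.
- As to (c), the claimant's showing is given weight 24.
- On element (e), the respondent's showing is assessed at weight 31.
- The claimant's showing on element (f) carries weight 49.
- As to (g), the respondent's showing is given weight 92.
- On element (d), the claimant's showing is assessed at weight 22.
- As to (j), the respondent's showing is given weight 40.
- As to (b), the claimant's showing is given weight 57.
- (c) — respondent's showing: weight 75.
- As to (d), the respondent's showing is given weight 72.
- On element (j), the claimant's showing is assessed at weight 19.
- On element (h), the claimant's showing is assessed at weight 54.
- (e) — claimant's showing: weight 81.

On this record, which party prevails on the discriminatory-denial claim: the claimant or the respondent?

— Issue I —
Stage I.1 (claimant, the preponderance of the evidence, weight exceeds 53): (a) net 58−1=57 > 53 — meets; (b) 57 > 53 — meets.
  The claimant carries Stage I.1; the respondent now bears the burden.
Stage I.2 (respondent, the preponderance of the evidence, weight exceeds 53): (c) net 75−24=51 ≤ 53 — fails; (d) net 72−22=50 ≤ 53 — fails.
  The respondent does not carry Stage I.2.
So the claimant prevails on this issue.
— Issue II —
Stage II.1 (claimant, a more-likely-than-not showing, weight exceeds 49): (e) net 81−31=50 > 49 — meets; (f) 49 ≤ 49 — fails.
  Stage II.1 not carried; the claimant fails its burden.
The respondent prevails on this issue.
— Issue III —
Stage III.1 — burden on claimant; standard: a more-likely-than-not showing (weight exceeds 51).
    (h): 54 > 51 [met]
    (i): 56 − 1 = 55 > 51 [met]
  All elements met. The burden passes to the respondent.
Stage III.2 — burden on respondent; standard: a production showing (weight is at least 21).
    (j): 40 − 19 = 21 ≥ 21 [met]
  All elements met at the final stage.
All stages carried — the respondent prevails on this issue.
Per-issue: Issue I → claimant; Issue II → respondent; Issue III → respondent. The claimant must prevail on a majority of issues; overall, the respondent prevails.

respondent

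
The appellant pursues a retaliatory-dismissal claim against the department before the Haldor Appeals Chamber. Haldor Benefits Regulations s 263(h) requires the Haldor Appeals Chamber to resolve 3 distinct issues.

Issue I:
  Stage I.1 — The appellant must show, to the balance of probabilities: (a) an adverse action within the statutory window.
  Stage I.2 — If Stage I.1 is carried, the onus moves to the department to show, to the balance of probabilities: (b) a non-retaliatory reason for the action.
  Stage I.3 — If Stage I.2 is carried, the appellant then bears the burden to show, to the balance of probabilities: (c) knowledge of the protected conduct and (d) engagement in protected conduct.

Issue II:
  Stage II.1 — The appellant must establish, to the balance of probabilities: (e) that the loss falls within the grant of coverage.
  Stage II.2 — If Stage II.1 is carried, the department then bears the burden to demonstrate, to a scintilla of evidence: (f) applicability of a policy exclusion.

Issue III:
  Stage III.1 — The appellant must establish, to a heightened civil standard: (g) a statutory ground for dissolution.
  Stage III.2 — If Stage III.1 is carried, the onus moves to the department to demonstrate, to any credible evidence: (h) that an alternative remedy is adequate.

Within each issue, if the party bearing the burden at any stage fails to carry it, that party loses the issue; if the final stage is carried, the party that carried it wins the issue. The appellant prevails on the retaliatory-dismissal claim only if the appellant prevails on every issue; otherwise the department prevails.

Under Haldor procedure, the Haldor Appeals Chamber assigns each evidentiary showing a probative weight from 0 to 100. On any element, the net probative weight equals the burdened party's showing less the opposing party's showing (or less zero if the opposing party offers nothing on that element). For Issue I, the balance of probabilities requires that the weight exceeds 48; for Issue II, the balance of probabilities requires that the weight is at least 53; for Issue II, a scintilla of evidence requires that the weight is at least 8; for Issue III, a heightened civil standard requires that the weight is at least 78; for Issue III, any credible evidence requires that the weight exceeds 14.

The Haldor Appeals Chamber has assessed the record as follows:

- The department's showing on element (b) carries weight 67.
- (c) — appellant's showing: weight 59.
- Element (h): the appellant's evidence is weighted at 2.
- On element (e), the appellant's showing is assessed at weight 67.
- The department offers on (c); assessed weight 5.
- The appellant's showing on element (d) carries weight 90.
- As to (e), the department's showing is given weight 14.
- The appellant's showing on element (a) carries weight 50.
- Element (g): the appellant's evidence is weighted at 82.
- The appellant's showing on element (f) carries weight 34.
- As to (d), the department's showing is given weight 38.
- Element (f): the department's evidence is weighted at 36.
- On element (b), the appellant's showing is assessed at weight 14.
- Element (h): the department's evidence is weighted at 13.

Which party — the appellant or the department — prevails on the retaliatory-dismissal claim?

— Issue I —
At Stage I.1 the appellant must meet the balance of probabilities (weight exceeds 48): on (a) the weight is 50, which does exceed 48, so (a) meets the standard.
  The appellant carries Stage I.1; the department now bears the burden.
At Stage I.2 the department must meet the balance of probabilities (weight exceeds 48): on (b) the weight is 67 less the opposing 14 gives net 53, > 48, so (b) meets the standard.
  Stage I.2 is satisfied; the onus moves to the appellant.
At Stage I.3 the appellant must meet the balance of probabilities (weight exceeds 48): on (c) the weight is 59 less the opposing 5 gives net 54, which does exceed 48, so (c) meets the standard; on (d) the weight is 90 less the opposing 38 gives net 52, > 48, so (d) meets the standard.
  The appellant carries the last stage.
With every stage satisfied, the appellant prevails on this issue.
— Issue II —
At Stage II.1 the appellant must meet the balance of probabilities (weight is at least 53): on (e) the weight is 67 less the opposing 14 gives net 53, which does reach 53, so (e) meets the standard.
  All elements met. The burden passes to the department.
At Stage II.2 the department must meet a scintilla of evidence (weight is at least 8): on (f) the weight is 36 less the opposing 34 gives net 2, < 8, so (f) does not meet the standard.
  Not every element is met, so the department fails to carry Stage II.2.
The appellant prevails on this issue.
— Issue III —
Stage III.1 — burden on appellant; standard: a heightened civil standard (weight is at least 78).
    (g): 82 ≥ 78 [met]
  Stage III.1 carried; the burden shifts to the department.
Stage III.2 — burden on department; standard: any credible evidence (weight exceeds 14).
    (h): 13 − 2 = 11 ≤ 14 [not met]
  Not every element is met, so the department fails to carry Stage III.2.
The analysis ends at Stage III.2; the appellant prevails on this issue.
Per-issue: Issue I → appellant; Issue II → appellant; Issue III → appellant. The appellant must prevail on every issue; overall, the appellant prevails.

appellant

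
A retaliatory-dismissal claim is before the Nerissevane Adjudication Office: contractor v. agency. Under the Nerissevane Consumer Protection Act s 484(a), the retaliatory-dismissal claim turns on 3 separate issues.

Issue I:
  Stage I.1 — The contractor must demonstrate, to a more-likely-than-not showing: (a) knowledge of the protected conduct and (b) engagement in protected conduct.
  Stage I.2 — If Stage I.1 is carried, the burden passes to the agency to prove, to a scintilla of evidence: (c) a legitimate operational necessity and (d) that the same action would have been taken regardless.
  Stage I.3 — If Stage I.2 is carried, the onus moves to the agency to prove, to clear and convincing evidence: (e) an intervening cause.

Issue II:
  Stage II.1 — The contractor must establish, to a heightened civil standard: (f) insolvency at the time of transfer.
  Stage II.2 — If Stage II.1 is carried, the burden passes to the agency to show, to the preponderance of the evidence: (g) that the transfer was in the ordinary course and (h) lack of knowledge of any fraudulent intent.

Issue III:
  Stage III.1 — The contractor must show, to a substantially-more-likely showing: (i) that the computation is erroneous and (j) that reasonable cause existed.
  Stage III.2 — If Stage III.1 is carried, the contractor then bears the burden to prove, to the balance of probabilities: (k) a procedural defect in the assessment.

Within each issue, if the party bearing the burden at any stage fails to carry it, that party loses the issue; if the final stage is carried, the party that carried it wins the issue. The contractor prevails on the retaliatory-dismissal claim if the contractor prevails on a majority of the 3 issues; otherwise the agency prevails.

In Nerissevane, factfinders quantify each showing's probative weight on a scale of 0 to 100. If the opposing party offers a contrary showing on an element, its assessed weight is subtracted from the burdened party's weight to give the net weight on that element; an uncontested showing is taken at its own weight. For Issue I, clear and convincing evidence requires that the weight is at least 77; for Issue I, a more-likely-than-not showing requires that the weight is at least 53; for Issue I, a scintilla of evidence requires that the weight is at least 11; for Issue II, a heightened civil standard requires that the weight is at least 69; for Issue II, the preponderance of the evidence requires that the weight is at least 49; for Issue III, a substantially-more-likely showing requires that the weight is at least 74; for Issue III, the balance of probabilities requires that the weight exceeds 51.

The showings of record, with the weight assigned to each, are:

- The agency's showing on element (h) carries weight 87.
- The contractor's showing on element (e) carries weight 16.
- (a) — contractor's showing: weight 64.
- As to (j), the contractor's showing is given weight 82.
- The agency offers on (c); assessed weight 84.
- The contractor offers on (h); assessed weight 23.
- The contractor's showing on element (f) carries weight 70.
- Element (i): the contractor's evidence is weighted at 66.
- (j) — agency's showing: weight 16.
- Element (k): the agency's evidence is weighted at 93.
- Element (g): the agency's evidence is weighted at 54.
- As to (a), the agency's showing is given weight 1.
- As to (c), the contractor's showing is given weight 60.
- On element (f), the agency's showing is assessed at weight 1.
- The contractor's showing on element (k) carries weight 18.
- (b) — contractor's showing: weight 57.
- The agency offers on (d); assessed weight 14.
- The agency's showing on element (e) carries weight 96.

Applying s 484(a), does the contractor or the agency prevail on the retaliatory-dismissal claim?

agency

— Issue I —
Stage I.1 — burden on contractor; standard: a more-likely-than-not showing (weight is at least 53).
    (a): 64 − 1 = 63 ≥ 53 [met]
    (b): 57 ≥ 53 [met]
  Stage I.1 is satisfied; the onus moves to the agency.
Stage I.2 — burden on agency; standard: a scintilla of evidence (weight is at least 11).
    (c): 84 − 60 = 24 ≥ 11 [met]
    (d): 14 ≥ 11 [met]
  Stage I.2 carried; the burden remains with the agency.
Stage I.3 — burden on agency; standard: clear and convincing evidence (weight is at least 77).
    (e): 96 − 16 = 80 ≥ 77 [met]
  All elements met at the final stage.
Every stage carried; the agency prevails on this issue.
— Issue II —
Stage II.1 — burden on contractor; standard: a heightened civil standard (weight is at least 69).
    (f): 70 − 1 = 69 ≥ 69 [met]
  The contractor carries Stage II.1; the agency now bears the burden.
Stage II.2 — burden on agency; standard: the preponderance of the evidence (weight is at least 49).
    (g): 54 ≥ 49 [met]
    (h): 87 − 23 = 64 ≥ 49 [met]
  The agency carries the last stage.
Every stage carried; the agency prevails on this issue.
— Issue III —
At Stage III.1 the contractor must meet a substantially-more-likely showing (weight is at least 74): on (i) the weight is 66, which does not reach 74, so (i) does not meet the standard; on (j) the weight is 82 less the opposing 16 gives net 66, which does not reach 74, so (j) does not meet the standard.
  Not every element is met, so the contractor fails to carry Stage III.1.
The agency prevails on this issue.
Per-issue: Issue I → agency; Issue II → agency; Issue III → agency. The contractor must prevail on a majority of issues; overall, the agency prevails.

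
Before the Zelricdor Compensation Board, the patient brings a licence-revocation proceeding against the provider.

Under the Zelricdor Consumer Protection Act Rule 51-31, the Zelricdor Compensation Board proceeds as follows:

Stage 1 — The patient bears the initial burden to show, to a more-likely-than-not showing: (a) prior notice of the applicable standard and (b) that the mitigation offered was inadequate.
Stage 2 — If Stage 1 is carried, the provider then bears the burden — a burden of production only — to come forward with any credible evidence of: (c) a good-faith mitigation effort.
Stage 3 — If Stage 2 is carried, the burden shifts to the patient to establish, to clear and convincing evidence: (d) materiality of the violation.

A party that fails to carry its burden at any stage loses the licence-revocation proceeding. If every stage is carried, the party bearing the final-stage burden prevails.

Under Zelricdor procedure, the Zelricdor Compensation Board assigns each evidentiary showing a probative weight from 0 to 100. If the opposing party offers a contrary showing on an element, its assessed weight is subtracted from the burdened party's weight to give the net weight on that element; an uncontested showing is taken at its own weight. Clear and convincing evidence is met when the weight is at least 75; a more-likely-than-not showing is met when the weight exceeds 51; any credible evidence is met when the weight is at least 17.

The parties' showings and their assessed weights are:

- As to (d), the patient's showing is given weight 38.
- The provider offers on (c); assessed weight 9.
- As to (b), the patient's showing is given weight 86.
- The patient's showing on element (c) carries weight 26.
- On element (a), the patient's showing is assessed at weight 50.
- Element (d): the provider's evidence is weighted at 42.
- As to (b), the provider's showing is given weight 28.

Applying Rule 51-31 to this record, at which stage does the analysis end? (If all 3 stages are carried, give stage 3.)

Stage 1 — burden on patient; standard: a more-likely-than-not showing (weight exceeds 51).
    (a): 50 ≤ 51 [not met]
    (b): 86 − 28 = 58 > 51 [met]
  Stage 1 not carried; the patient fails its burden.
So the provider prevails.

stage 1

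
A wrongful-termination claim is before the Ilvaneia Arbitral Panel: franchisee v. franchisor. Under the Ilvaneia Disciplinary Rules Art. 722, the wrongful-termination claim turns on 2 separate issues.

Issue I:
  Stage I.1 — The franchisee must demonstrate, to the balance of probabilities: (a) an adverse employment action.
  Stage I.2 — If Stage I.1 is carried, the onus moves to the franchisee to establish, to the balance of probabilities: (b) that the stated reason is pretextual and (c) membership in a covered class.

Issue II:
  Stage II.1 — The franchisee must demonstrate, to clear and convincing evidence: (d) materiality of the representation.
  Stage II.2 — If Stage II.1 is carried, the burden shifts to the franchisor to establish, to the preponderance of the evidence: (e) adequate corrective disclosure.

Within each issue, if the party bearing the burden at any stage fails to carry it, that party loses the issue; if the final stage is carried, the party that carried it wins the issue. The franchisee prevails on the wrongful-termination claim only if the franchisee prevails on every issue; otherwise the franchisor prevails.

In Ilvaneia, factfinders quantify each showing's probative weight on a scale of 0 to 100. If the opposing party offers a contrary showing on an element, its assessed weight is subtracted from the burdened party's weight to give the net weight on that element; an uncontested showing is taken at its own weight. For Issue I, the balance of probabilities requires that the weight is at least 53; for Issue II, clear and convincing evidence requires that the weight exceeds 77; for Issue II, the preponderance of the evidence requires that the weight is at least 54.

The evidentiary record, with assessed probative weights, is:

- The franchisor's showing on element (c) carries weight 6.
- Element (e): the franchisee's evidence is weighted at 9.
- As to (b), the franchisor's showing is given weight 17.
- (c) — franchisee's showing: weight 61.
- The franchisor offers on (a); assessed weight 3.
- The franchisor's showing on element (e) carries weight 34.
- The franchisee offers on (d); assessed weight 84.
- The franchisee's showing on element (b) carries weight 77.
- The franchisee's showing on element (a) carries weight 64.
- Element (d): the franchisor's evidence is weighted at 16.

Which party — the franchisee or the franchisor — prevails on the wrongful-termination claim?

franchisor

— Issue I —
Stage I.1 (franchisee, the balance of probabilities, weight is at least 53): (a) net 64−3=61 ≥ 53 — meets.
  Stage I.1 is satisfied; the franchisee continues to bear the burden.
Stage I.2 (franchisee, the balance of probabilities, weight is at least 53): (b) net 77−17=60 ≥ 53 — meets; (c) net 61−6=55 ≥ 53 — meets.
  Stage I.2 carried; the final stage is satisfied.
All stages carried — the franchisee prevails on this issue.
— Issue II —
Stage II.1 (franchisee, clear and convincing evidence, weight exceeds 77): (d) net 84−16=68 ≤ 77 — fails.
  The franchisee does not carry Stage II.1.
The franchisor prevails on this issue.
Per-issue: Issue I → franchisee; Issue II → franchisor. The franchisee must prevail on every issue; overall, the franchisor prevails.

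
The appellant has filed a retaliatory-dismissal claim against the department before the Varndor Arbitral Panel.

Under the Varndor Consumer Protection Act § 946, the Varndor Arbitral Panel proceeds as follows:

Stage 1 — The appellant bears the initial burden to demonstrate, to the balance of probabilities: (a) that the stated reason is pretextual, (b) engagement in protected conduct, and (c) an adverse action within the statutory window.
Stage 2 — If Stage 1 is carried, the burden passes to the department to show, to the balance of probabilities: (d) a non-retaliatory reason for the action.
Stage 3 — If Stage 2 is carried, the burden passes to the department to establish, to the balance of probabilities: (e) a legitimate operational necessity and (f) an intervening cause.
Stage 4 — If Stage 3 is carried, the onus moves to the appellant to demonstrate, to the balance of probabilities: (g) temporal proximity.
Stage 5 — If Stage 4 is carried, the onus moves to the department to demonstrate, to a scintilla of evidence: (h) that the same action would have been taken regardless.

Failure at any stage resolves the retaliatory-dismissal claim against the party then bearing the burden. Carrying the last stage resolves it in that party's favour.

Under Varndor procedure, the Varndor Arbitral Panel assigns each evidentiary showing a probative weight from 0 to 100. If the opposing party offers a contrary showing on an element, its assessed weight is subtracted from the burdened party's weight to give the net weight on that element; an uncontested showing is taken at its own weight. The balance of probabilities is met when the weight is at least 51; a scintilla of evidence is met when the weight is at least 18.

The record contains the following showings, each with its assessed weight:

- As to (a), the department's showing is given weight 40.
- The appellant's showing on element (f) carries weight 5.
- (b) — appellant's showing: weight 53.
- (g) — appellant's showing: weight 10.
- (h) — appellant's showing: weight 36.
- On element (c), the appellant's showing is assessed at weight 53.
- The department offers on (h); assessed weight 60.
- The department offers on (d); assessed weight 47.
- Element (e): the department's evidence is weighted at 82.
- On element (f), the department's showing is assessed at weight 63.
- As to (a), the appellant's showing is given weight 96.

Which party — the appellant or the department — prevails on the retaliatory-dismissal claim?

Stage 1 (appellant, the balance of probabilities, weight is at least 51): (a) net 96−40=56 ≥ 51 — meets; (b) 53 ≥ 51 — meets; (c) 53 ≥ 51 — meets.
  The appellant carries Stage 1; the department now bears the burden.
Stage 2 (department, the balance of probabilities, weight is at least 51): (d) 47 < 51 — fails.
  Not every element is met, so the department fails to carry Stage 2.
The analysis ends at Stage 2; the appellant prevails.

appellant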